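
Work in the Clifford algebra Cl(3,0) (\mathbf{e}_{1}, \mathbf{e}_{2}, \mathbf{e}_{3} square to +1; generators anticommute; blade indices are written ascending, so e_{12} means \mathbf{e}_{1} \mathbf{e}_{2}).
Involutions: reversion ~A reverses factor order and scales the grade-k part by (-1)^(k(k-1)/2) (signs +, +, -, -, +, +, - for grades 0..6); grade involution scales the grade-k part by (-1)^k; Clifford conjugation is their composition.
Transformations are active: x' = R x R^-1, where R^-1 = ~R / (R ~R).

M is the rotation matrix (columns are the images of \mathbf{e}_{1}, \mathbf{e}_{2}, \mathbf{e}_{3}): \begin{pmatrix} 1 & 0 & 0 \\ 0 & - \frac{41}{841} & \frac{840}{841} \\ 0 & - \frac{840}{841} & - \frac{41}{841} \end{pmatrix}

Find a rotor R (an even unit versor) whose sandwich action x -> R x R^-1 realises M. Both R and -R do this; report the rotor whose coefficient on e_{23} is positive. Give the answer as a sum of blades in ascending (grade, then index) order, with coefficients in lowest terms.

Method: write R = a + b12*e_{12} + b13*e_{13} + b23*e_{23} with a^2 + b12^2 + b13^2 + b23^2 = 1 (so R^-1 = ~R). Expanding the columns R e_j ~R gives tr M = 4a^2 - 1 and, from the antisymmetric part, M21 - M12 = -4a*b12, M13 - M31 = 4a*b13, M32 - M23 = -4a*b23.
Here tr M = \frac{759}{841}, so a^2 = (1 + tr M)/4 = \frac{400}{841} and a = ±\frac{20}{29}. Taking a = \frac{20}{29}: M21 - M12 = 0, M13 - M31 = 0, M32 - M23 = -\frac{1680}{841}, giving b12 = 0, b13 = 0, b23 = \frac{21}{29}, i.e. R = \frac{20}{29} + \frac{21}{29} e_{23}.
Its e_{23} coefficient is already positive.
Answer: \frac{20}{29} + \frac{21}{29} e_{23}. Sheet selection: the two-to-one cover makes ±R indistinguishable at the matrix level (trace \frac{759}{841}), so uniqueness comes from the required sign on e_{23}.


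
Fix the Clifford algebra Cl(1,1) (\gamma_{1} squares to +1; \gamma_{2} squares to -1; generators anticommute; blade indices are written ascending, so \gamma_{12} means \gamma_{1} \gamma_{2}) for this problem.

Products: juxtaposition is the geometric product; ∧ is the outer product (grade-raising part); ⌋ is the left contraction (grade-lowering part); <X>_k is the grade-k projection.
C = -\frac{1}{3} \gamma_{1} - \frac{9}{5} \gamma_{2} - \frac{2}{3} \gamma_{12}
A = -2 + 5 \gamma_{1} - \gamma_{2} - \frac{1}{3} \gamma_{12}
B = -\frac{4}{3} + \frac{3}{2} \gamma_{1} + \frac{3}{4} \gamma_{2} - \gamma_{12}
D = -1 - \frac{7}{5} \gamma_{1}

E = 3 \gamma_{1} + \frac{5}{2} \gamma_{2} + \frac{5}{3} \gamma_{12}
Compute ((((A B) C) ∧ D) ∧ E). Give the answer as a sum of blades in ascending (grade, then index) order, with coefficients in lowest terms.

step 1: \frac{45}{4} - \frac{101}{12} \gamma_{1} - \frac{14}{3} \gamma_{2} + \frac{277}{36} \gamma_{12}
step 2: -\frac{5791}{540} + \frac{1189}{90} \gamma_{1} - \frac{326}{27} \gamma_{2} + \frac{1097}{180} \gamma_{12}
step 3: \frac{5791}{540} + \frac{4867}{2700} \gamma_{1} + \frac{326}{27} \gamma_{2} - \frac{12419}{540} \gamma_{12}
step 4: \frac{5791}{180} \gamma_{1} + \frac{5791}{216} \gamma_{2} - \frac{44849}{3240} \gamma_{12}
Answer: \frac{5791}{180} \gamma_{1} + \frac{5791}{216} \gamma_{2} - \frac{44849}{3240} \gamma_{12}


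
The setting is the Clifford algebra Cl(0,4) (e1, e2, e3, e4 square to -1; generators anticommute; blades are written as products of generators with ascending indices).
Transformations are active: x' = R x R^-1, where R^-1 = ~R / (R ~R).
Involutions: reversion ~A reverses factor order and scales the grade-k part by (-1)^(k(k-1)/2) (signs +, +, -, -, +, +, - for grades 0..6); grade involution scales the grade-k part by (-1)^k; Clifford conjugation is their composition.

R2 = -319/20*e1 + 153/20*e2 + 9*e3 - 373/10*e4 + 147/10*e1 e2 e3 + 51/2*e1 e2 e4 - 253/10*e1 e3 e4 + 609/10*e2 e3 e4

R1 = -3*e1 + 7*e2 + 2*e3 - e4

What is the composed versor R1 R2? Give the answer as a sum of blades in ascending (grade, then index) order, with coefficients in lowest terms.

Distribute over the terms of R1 (each basis-blade product reordered to ascending indices, repeated generators contracted through their squares):
(-3*e1) R2 = -957/20 - 459/20*e1 e2 - 27*e1 e3 + 1119/10*e1 e4 + 441/10*e2 e3 + 153/2*e2 e4 - 759/10*e3 e4 - 1827/10*e1 e2 e3 e4
(7*e2) R2 = -1071/20 + 2233/20*e1 e2 + 1029/10*e1 e3 + 357/2*e1 e4 + 63*e2 e3 - 2611/10*e2 e4 - 4263/10*e3 e4 + 1771/10*e1 e2 e3 e4
(2*e3) R2 = -18 - 147/5*e1 e2 + 319/10*e1 e3 - 253/5*e1 e4 - 153/10*e2 e3 + 609/5*e2 e4 - 373/5*e3 e4 + 51*e1 e2 e3 e4
(-e4) R2 = -373/10 + 51/2*e1 e2 - 253/10*e1 e3 - 319/20*e1 e4 + 609/10*e2 e3 + 153/20*e2 e4 + 9*e3 e4 + 147/10*e1 e2 e3 e4
Summing the partial products and collecting blades:
Answer: -1567/10 + 424/5*e1 e2 + 165/2*e1 e3 + 4477/20*e1 e4 + 1527/10*e2 e3 - 1103/20*e2 e4 - 2839/5*e3 e4 + 601/10*e1 e2 e3 e4


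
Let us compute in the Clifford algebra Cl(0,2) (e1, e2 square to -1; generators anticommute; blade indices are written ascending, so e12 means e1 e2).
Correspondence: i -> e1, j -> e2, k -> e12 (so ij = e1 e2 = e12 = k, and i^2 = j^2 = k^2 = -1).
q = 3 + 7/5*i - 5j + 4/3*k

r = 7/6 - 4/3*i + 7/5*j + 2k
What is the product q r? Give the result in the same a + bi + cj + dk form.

In blades: q = 3 + 7/5*e1 - 5*e2 + 4/3*e12, r = 7/6 - 4/3*e1 + 7/5*e2 + 2*e12.
Distribute q over r term by term (generator squares from the signature, products reordered to ascending indices): (3)*r = 7/2 - 4*e1 + 21/5*e2 + 6*e12; (7/5*e1)*r = 28/15 + 49/30*e1 - 14/5*e2 + 49/25*e12; (-5*e2)*r = 7 - 10*e1 - 35/6*e2 - 20/3*e12; (4/3*e12)*r = -8/3 - 28/15*e1 - 16/9*e2 + 14/9*e12.
Sum: 97/10 - 427/30*e1 - 559/90*e2 + 641/225*e12; translating back through the correspondence:
Answer: 97/10 - 427/30*i - 559/90*j + 641/225*k


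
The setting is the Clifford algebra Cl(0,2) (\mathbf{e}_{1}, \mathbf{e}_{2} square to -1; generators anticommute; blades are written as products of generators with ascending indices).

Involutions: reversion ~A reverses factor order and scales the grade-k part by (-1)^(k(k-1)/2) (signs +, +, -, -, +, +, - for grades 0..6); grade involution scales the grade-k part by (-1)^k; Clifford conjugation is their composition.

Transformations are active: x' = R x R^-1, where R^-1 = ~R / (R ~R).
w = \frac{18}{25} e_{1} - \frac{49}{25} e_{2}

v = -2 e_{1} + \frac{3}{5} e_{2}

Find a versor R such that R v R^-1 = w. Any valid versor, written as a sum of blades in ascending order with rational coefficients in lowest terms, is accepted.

Why this works: both vectors square to -\frac{109}{25}, so q(v) = q(w) and R = v + w = -\frac{32}{25} e_{1} - \frac{34}{25} e_{2} carries v to w — its own direction survives, the complement (v - w)/2 flips.
Answer: -\frac{32}{25} e_{1} - \frac{34}{25} e_{2}


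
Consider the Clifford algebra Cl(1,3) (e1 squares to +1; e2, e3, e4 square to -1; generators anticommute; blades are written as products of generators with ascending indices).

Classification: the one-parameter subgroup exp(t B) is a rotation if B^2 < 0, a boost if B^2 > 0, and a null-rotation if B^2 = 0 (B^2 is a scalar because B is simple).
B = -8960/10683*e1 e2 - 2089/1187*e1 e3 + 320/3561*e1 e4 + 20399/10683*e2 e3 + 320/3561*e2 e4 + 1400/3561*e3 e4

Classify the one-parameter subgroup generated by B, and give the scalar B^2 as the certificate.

B^2 term by term: the squares give (-8960/10683)^2*(e1 e2)^2 + (-2089/1187)^2*(e1 e3)^2 + (320/3561)^2*(e1 e4)^2 + (20399/10683)^2*(e2 e3)^2 + (320/3561)^2*(e2 e4)^2 + (1400/3561)^2*(e3 e4)^2 = 80281600/114126489*(+1) + 4363921/1408969*(+1) + 102400/12680721*(+1) + 416119201/114126489*(-1) + 102400/12680721*(-1) + 1960000/12680721*(-1) = 0 (each basis 2-blade squares to minus the product of its generators' squares); cross terms between blades sharing an index anticommute and cancel; the commuting (index-disjoint) pairs give grade-4 terms 2*c*c'*(blade product), which cancel blade by blade — e1 e2 e3 e4: -25088000/38042163 + 1336960/4226907 + 13055360/38042163 = 0 — confirming B is simple. So B^2 = 0.
Answer: null-rotation, certificate B^2 = 0. No conjugation can change B^2 = 0; the sign gives the class.


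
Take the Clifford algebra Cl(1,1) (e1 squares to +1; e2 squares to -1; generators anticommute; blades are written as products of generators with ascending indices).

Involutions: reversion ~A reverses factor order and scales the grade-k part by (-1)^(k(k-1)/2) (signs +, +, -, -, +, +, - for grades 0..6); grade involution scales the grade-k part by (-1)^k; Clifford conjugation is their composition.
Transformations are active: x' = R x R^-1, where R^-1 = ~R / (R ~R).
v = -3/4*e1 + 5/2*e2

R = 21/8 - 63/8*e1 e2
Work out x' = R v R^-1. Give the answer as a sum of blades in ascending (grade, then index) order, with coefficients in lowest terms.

~R = 21/8 + 63/8*e1 e2, and R ~R = -441/8, so R^-1 = ~R / (-441/8).
R v = 567/32*e1 + 21/32*e2
Answer: -15/16*e1 - 41/16*e2


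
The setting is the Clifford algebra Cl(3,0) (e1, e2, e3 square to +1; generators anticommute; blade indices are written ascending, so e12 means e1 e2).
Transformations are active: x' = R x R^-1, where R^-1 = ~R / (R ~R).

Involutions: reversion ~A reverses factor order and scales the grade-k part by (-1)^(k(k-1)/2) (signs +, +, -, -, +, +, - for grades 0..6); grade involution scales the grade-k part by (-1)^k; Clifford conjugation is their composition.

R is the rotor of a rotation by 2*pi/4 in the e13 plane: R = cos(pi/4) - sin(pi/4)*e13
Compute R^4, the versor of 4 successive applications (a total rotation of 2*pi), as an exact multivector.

The rotor phase is half the rotation angle and phases add under composition, so 4 steps in the e13 plane accumulate phase 4*(pi/4) = pi: R^4 = cos(pi) - sin(pi)*e13.
cos(pi) = -1 and sin(pi) = 0, so R^4 = -1. The total rotation 2*pi is 1 full turn, so every vector returns to itself, yet the rotor is -1, on the OTHER sheet of the double cover (an odd number of 2*pi turns).
Answer: -1


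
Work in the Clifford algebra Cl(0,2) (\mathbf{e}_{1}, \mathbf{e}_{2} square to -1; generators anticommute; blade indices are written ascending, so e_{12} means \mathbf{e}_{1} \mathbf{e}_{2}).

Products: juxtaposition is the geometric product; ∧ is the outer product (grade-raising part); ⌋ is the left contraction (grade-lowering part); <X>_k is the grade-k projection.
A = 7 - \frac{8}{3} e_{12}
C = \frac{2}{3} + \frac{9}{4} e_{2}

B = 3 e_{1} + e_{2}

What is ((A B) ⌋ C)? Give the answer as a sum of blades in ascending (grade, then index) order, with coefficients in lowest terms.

step 1: \frac{71}{3} e_{1} - e_{2}
step 2: \frac{9}{4}
Answer: \frac{9}{4}


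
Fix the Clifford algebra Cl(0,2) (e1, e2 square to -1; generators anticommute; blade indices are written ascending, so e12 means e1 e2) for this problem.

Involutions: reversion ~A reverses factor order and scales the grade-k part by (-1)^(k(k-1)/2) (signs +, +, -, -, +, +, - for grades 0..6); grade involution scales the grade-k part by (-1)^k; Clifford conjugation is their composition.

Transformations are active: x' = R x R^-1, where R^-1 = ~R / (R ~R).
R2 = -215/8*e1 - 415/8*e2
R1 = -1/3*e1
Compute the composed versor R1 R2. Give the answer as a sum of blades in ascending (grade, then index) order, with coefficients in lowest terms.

Distribute over the terms of R1 (each basis-blade product reordered to ascending indices, repeated generators contracted through their squares):
(-1/3*e1) R2 = -215/24 + 415/24*e12
Answer: -215/24 + 415/24*e12


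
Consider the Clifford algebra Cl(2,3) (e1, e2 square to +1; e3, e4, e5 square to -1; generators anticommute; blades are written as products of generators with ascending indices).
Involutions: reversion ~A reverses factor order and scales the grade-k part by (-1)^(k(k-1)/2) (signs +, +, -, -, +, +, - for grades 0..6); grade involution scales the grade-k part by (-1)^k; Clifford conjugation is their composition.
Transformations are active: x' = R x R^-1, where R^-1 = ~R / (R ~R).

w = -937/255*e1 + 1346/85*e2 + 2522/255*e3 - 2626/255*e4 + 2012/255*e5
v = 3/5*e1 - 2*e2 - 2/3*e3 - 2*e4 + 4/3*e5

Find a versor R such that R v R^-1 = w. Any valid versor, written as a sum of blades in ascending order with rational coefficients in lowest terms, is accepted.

Since q(v) = q(w) = -419/225, the sum R = v + w = -784/255*e1 + 1176/85*e2 + 784/85*e3 - 3136/255*e4 + 784/85*e5 does the job whenever invertible.
Answer: -784/255*e1 + 1176/85*e2 + 784/85*e3 - 3136/255*e4 + 784/85*e5


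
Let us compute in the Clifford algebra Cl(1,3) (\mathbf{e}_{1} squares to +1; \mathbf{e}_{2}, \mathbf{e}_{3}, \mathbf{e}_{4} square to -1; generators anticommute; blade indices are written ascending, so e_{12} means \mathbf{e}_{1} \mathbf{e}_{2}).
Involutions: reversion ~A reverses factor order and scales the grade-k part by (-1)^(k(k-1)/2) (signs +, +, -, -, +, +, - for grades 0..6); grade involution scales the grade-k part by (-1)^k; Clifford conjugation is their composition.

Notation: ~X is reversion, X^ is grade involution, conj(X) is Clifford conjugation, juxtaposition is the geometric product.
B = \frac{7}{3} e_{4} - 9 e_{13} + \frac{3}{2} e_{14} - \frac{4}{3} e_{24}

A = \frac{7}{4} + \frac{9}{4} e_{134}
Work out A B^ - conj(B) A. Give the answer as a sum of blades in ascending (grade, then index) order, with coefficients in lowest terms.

first term: -\frac{27}{8} e_{3} - \frac{73}{3} e_{4} - \frac{21}{2} e_{13} + \frac{21}{8} e_{14} - \frac{7}{3} e_{24} + 3 e_{123}
second term: \frac{27}{8} e_{3} + \frac{97}{6} e_{4} + 21 e_{13} - \frac{21}{8} e_{14} + \frac{7}{3} e_{24} + 3 e_{123}
Answer: -\frac{27}{4} e_{3} - \frac{81}{2} e_{4} - \frac{63}{2} e_{13} + \frac{21}{4} e_{14} - \frac{14}{3} e_{24}


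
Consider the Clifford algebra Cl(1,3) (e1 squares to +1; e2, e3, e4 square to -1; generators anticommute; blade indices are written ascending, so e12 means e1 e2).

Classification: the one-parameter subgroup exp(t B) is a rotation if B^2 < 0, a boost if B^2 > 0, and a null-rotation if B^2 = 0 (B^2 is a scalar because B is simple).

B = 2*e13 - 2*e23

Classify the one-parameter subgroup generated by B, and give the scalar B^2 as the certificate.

B^2 term by term: the squares give (2)^2*(e13)^2 + (-2)^2*(e23)^2 = 4*(+1) + 4*(-1) = 0 (each basis 2-blade squares to minus the product of its generators' squares); cross terms between blades sharing an index anticommute and cancel. So B^2 = 0.
Answer: null-rotation, certificate B^2 = 0. Because 0 is invariant under every versor sandwich, the classification follows from its sign alone.


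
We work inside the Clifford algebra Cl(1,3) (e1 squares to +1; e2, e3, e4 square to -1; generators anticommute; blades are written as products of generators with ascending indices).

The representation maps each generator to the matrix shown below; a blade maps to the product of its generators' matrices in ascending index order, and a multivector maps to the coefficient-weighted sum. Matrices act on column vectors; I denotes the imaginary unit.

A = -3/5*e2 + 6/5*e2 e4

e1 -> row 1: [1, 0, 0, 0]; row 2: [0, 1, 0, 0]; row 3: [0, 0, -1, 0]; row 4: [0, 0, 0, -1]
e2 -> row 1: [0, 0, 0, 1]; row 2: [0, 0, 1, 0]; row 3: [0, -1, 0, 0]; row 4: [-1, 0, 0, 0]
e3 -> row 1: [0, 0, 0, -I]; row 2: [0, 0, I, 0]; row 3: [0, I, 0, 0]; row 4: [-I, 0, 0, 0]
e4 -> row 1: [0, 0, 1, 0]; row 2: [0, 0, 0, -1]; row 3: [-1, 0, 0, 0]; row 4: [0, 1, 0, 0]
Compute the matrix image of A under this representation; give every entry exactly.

Bivector images (products of the table entries): rho(e2 e4) = rho(e2)rho(e4) = row 1: [0, 1, 0, 0]; row 2: [-1, 0, 0, 0]; row 3: [0, 0, 0, 1]; row 4: [0, 0, -1, 0].
M = (-3/5)*rho(e2) + (6/5)*rho(e2 e4), summed entrywise:
Answer: row 1: [0, 6/5, 0, -3/5]; row 2: [-6/5, 0, -3/5, 0]; row 3: [0, 3/5, 0, 6/5]; row 4: [3/5, 0, -6/5, 0]


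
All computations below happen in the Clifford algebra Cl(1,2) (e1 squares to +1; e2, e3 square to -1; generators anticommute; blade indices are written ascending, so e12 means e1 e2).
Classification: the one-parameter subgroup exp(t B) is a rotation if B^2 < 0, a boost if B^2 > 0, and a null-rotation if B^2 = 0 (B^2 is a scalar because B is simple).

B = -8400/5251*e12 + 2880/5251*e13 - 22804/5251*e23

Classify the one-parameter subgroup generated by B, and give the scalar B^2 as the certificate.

B^2 term by term: the squares give (-8400/5251)^2*(e12)^2 + (2880/5251)^2*(e13)^2 + (-22804/5251)^2*(e23)^2 = 70560000/27573001*(+1) + 8294400/27573001*(+1) + 520022416/27573001*(-1) = -16 (each basis 2-blade squares to minus the product of its generators' squares); cross terms between blades sharing an index anticommute and cancel. So B^2 = -16.
Answer: rotation, certificate B^2 = -16. The invariant at work: B^2 = -16 is unchanged by conjugation, hence its sign classifies the subgroup whatever basis B is written in.


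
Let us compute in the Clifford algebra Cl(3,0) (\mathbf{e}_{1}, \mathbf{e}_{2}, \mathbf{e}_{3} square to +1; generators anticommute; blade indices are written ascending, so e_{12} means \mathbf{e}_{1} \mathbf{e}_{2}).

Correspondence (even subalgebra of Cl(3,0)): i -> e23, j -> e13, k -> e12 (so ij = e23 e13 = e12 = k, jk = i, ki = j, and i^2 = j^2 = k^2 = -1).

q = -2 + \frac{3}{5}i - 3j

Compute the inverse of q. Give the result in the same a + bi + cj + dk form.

In blades: q = -2 - 3 e_{13} + \frac{3}{5} e_{23}.
With qbar = -2 + 3 e_{13} - \frac{3}{5} e_{23} (scalar fixed, mapped units negated), q qbar = \frac{334}{25} (the sum of squared coefficients), so q^-1 = qbar / (\frac{334}{25}) = -\frac{25}{167} + \frac{75}{334} e_{13} - \frac{15}{334} e_{23}; translating back:
Answer: -\frac{25}{167} - \frac{15}{334}i + \frac{75}{334}j


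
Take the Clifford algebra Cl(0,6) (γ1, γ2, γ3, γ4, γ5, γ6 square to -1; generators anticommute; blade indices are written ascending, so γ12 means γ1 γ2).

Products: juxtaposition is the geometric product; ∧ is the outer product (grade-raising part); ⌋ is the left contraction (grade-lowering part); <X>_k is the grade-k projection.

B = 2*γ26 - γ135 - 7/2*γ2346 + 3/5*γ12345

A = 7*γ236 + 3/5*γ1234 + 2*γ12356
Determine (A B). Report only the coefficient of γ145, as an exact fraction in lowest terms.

step 1: 14*γ3 + 49/2*γ4 + 9/25*γ5 - 21/10*γ16 - 2*γ26 + 6/5*γ46 - 4*γ135 - 7*γ145 - 3/5*γ245 - 7*γ1256 - 6/5*γ1346 + 21/5*γ1456
Answer: -7


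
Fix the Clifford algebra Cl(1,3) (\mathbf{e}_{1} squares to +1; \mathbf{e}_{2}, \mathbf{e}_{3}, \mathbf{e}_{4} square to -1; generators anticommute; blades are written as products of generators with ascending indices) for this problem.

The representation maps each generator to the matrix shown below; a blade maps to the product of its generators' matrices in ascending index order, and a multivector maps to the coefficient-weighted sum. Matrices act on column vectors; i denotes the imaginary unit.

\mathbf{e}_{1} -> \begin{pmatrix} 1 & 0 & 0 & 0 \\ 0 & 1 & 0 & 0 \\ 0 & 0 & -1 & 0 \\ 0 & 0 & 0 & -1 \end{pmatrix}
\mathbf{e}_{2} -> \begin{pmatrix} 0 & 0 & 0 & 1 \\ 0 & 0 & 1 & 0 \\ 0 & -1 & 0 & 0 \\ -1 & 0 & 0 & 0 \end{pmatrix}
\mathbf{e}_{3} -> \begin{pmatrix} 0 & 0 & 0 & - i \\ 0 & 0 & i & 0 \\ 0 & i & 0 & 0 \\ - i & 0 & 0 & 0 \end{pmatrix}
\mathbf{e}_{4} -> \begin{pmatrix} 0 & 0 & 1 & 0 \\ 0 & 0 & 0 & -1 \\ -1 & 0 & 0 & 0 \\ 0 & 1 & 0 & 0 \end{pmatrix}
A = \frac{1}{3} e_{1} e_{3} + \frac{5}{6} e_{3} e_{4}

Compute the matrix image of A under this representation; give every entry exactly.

Bivector images (products of the table entries): rho(e_{1} e_{3}) = rho(\mathbf{e}_{1})rho(\mathbf{e}_{3}) = \begin{pmatrix} 0 & 0 & 0 & - i \\ 0 & 0 & i & 0 \\ 0 & - i & 0 & 0 \\ i & 0 & 0 & 0 \end{pmatrix}; rho(e_{3} e_{4}) = rho(\mathbf{e}_{3})rho(\mathbf{e}_{4}) = \begin{pmatrix} 0 & - i & 0 & 0 \\ - i & 0 & 0 & 0 \\ 0 & 0 & 0 & - i \\ 0 & 0 & - i & 0 \end{pmatrix}.
M = (\frac{1}{3})*rho(e_{1} e_{3}) + (\frac{5}{6})*rho(e_{3} e_{4}), summed entrywise:
Answer: \begin{pmatrix} 0 & - \frac{5 i}{6} & 0 & - \frac{i}{3} \\ - \frac{5 i}{6} & 0 & \frac{i}{3} & 0 \\ 0 & - \frac{i}{3} & 0 & - \frac{5 i}{6} \\ \frac{i}{3} & 0 & - \frac{5 i}{6} & 0 \end{pmatrix}


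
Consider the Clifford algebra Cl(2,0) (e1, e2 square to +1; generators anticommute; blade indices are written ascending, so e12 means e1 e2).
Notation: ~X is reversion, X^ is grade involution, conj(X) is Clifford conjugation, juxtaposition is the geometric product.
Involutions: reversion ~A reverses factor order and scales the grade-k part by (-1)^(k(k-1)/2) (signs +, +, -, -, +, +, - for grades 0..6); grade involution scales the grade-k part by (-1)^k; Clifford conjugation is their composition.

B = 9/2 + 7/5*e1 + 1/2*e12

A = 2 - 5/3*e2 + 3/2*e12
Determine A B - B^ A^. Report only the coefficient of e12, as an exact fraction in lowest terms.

first term: 33/4 + 109/30*e1 - 48/5*e2 + 121/12*e12
second term: 33/4 - 59/30*e1 + 27/5*e2 + 65/12*e12
Answer: 14/3


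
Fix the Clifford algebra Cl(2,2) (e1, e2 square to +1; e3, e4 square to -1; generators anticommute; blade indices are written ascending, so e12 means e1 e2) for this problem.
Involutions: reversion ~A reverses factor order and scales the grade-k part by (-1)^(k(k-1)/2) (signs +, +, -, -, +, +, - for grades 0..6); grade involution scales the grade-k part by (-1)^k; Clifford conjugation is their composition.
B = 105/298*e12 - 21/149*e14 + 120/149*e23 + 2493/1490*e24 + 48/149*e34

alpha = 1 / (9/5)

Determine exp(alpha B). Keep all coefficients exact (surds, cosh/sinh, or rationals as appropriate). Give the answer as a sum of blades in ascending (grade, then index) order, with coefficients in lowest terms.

B^2 term by term: the squares give (105/298)^2*(e12)^2 + (-21/149)^2*(e14)^2 + (120/149)^2*(e23)^2 + (2493/1490)^2*(e24)^2 + (48/149)^2*(e34)^2 = 11025/88804*(-1) + 441/22201*(+1) + 14400/22201*(+1) + 6215049/2220100*(+1) + 2304/22201*(-1) = 81/25 (each basis 2-blade squares to minus the product of its generators' squares); cross terms between blades sharing an index anticommute and cancel; the commuting (index-disjoint) pairs give grade-4 terms 2*c*c'*(blade product), which cancel blade by blade — e1234: 5040/22201 - 5040/22201 = 0 — confirming B is simple. So B^2 = 81/25.
B^2 = 81/25 — since the square is positive, the closed form is hyperbolic: l = 9/5, alpha*l = 1, so exp(alpha B) = cosh(1) + (sinh(1)/(9/5))*B = cosh(1) + (5*sinh(1)/9)*B.
Answer: cosh(1) + 175*sinh(1)/894*e12 - 35*sinh(1)/447*e14 + 200*sinh(1)/447*e23 + 277*sinh(1)/298*e24 + 80*sinh(1)/447*e34


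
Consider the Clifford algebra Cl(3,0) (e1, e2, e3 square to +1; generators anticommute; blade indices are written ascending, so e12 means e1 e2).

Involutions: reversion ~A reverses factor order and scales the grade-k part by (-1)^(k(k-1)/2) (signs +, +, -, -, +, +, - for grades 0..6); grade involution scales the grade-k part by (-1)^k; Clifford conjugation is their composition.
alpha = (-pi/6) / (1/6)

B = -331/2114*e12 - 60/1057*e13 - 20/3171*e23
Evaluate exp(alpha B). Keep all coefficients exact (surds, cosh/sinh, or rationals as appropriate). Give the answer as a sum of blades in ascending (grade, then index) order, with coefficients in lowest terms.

B^2 term by term: the squares give (-331/2114)^2*(e12)^2 + (-60/1057)^2*(e13)^2 + (-20/3171)^2*(e23)^2 = 109561/4468996*(-1) + 3600/1117249*(-1) + 400/10055241*(-1) = -1/36 (each basis 2-blade squares to minus the product of its generators' squares); cross terms between blades sharing an index anticommute and cancel. So B^2 = -1/36.
B^2 = -1/36 — the series telescopes trigonometrically here: l = 1/6, alpha*l = -pi/6, so exp(alpha B) = cos(-pi/6) + (sin(-pi/6)/(1/6))*B = sqrt(3)/2 + (-3)*B.
Answer: sqrt(3)/2 + 993/2114*e12 + 180/1057*e13 + 20/1057*e23


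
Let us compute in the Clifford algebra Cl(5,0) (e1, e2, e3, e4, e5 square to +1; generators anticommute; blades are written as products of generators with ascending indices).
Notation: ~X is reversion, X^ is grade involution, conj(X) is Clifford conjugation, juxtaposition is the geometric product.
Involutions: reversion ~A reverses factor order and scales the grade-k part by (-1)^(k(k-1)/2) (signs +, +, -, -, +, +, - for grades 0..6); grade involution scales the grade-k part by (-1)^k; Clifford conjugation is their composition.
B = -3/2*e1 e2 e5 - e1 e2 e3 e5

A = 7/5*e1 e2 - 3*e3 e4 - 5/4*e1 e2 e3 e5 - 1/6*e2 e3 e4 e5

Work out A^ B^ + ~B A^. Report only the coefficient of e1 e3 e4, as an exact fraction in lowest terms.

first term: 5/4 + 15/8*e3 - 21/10*e5 - 1/6*e1 e4 + 7/5*e3 e5 + 1/4*e1 e3 e4 - 3*e1 e2 e4 e5 - 9/2*e1 e2 e3 e4 e5
second term: 5/4 - 15/8*e3 - 21/10*e5 + 1/6*e1 e4 + 7/5*e3 e5 + 1/4*e1 e3 e4 + 3*e1 e2 e4 e5 - 9/2*e1 e2 e3 e4 e5
Answer: 1/2


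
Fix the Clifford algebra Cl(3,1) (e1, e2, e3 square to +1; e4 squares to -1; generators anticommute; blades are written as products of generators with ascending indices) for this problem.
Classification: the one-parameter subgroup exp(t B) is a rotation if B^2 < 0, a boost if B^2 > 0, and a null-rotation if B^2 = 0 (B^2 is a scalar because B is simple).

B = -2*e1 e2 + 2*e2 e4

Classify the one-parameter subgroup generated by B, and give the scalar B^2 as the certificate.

B^2 term by term: the squares give (-2)^2*(e1 e2)^2 + (2)^2*(e2 e4)^2 = 4*(-1) + 4*(+1) = 0 (each basis 2-blade squares to minus the product of its generators' squares); cross terms between blades sharing an index anticommute and cancel. So B^2 = 0.
Answer: null-rotation, certificate B^2 = 0. The invariant at work: B^2 = 0 is unchanged by conjugation, hence its sign classifies the subgroup whatever basis B is written in.


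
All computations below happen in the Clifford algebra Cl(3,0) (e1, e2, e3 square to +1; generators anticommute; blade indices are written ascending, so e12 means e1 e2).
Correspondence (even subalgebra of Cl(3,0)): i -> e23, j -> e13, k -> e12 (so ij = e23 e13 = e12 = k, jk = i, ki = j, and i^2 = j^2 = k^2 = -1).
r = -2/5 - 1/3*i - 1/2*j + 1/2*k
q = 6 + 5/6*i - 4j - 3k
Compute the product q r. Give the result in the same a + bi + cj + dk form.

In blades: q = 6 - 3*e12 - 4*e13 + 5/6*e23, r = -2/5 + 1/2*e12 - 1/2*e13 - 1/3*e23.
Distribute q over r term by term (generator squares from the signature, products reordered to ascending indices): (6)*r = -12/5 + 3*e12 - 3*e13 - 2*e23; (-3*e12)*r = 3/2 + 6/5*e12 + e13 - 3/2*e23; (-4*e13)*r = -2 - 4/3*e12 + 8/5*e13 - 2*e23; (5/6*e23)*r = 5/18 - 5/12*e12 - 5/12*e13 - 1/3*e23.
Sum: -118/45 + 49/20*e12 - 49/60*e13 - 35/6*e23; translating back through the correspondence:
Answer: -118/45 - 35/6*i - 49/60*j + 49/20*k


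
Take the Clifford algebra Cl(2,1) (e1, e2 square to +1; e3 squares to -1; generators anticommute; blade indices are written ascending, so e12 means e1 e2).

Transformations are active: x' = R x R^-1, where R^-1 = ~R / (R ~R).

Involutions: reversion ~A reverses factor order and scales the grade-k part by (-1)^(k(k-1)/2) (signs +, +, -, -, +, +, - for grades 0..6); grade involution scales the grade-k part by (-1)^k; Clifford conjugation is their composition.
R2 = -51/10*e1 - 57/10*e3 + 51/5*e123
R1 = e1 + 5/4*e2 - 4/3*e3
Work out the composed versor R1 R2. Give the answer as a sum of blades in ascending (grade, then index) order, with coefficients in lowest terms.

Distribute over the terms of R1 (each basis-blade product reordered to ascending indices, repeated generators contracted through their squares):
(e1) R2 = -51/10 - 57/10*e13 + 51/5*e23
(5/4*e2) R2 = 51/8*e12 - 51/4*e13 - 57/8*e23
(-4/3*e3) R2 = -38/5 + 68/5*e12 - 34/5*e13
Summing the partial products and collecting blades:
Answer: -127/10 + 799/40*e12 - 101/4*e13 + 123/40*e23


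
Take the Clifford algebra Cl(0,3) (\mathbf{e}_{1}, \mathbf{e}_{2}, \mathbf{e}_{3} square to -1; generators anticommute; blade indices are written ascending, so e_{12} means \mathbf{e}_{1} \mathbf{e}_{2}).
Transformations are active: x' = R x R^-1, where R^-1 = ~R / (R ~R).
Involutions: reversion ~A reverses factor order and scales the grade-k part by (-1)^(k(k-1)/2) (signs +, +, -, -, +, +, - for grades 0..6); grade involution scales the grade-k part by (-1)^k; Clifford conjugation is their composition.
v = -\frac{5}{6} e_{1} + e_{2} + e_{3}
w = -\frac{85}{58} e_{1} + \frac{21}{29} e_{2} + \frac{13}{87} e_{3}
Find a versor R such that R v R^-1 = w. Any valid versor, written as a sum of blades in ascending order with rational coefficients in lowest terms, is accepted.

Sketch: the shared square -\frac{97}{36} makes R = v + w = -\frac{200}{87} e_{1} + \frac{50}{29} e_{2} + \frac{100}{87} e_{3} the natural versor; its sandwich fixes that direction, negates (v - w)/2, and sends v to w.
Answer: -\frac{200}{87} e_{1} + \frac{50}{29} e_{2} + \frac{100}{87} e_{3}


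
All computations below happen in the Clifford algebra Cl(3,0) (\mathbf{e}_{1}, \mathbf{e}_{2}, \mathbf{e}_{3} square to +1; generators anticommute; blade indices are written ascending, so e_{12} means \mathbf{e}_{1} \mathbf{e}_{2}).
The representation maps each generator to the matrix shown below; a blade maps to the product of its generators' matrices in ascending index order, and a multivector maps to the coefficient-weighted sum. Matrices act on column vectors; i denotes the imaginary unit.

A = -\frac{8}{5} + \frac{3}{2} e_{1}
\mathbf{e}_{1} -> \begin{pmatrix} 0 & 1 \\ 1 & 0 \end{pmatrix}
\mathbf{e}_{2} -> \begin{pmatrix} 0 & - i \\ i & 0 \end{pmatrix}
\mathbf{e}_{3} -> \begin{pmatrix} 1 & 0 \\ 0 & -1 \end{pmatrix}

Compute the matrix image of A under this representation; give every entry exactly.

M = (-\frac{8}{5})*1 + (\frac{3}{2})*rho(e_{1}), summed entrywise (1 is the identity matrix):
Answer: \begin{pmatrix} - \frac{8}{5} & \frac{3}{2} \\ \frac{3}{2} & - \frac{8}{5} \end{pmatrix}


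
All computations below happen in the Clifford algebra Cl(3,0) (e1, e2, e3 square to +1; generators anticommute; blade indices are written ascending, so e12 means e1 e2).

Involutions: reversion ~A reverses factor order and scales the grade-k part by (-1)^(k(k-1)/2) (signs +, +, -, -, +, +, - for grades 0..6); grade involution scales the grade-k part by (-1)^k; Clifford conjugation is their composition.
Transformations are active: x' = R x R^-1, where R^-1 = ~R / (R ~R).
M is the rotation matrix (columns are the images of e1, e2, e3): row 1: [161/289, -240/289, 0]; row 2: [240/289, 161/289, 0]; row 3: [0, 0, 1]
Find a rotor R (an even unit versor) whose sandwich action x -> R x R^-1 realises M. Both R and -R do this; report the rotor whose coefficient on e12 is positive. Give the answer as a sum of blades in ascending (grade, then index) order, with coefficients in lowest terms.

Method: write R = a + b12*e12 + b13*e13 + b23*e23 with a^2 + b12^2 + b13^2 + b23^2 = 1 (so R^-1 = ~R). Expanding the columns R e_j ~R gives tr M = 4a^2 - 1 and, from the antisymmetric part, M21 - M12 = -4a*b12, M13 - M31 = 4a*b13, M32 - M23 = -4a*b23.
Here tr M = 611/289, so a^2 = (1 + tr M)/4 = 225/289 and a = ±15/17. Taking a = 15/17: M21 - M12 = 480/289, M13 - M31 = 0, M32 - M23 = 0, giving b12 = -8/17, b13 = 0, b23 = 0, i.e. R = 15/17 - 8/17*e12.
Its e12 coefficient is negative, so report the other preimage -R.
Answer: -15/17 + 8/17*e12. Why the constraint matters: R and -R act identically through the sandwich — M has trace 611/289 either way — so only the sign condition on e12 picks one of the two preimages.


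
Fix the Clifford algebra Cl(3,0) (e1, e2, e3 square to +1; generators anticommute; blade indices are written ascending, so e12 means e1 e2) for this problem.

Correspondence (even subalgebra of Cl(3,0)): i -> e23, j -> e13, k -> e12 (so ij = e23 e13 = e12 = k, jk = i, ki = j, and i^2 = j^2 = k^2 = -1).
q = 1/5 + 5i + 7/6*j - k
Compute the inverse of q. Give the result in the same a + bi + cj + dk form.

In blades: q = 1/5 - e12 + 7/6*e13 + 5*e23.
With qbar = 1/5 + e12 - 7/6*e13 - 5*e23 (scalar fixed, mapped units negated), q qbar = 24661/900 (the sum of squared coefficients), so q^-1 = qbar / (24661/900) = 180/24661 + 900/24661*e12 - 150/3523*e13 - 4500/24661*e23; translating back:
Answer: 180/24661 - 4500/24661*i - 150/3523*j + 900/24661*k


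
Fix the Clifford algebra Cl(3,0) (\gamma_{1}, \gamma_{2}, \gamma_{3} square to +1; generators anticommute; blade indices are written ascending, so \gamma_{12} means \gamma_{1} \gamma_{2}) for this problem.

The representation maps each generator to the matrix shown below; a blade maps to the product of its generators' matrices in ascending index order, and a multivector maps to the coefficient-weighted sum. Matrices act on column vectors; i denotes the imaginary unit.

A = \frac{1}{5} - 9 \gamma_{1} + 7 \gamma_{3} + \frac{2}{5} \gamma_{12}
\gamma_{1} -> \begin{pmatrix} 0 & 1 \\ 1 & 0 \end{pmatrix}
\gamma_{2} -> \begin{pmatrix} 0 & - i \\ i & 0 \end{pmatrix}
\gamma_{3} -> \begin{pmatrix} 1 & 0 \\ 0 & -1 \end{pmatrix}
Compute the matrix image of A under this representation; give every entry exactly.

Bivector images (products of the table entries): rho(\gamma_{12}) = rho(\gamma_{1})rho(\gamma_{2}) = \begin{pmatrix} i & 0 \\ 0 & - i \end{pmatrix}.
M = (\frac{1}{5})*1 + (-9)*rho(\gamma_{1}) + (7)*rho(\gamma_{3}) + (\frac{2}{5})*rho(\gamma_{12}), summed entrywise (1 is the identity matrix):
Answer: \begin{pmatrix} \frac{36}{5} + \frac{2 i}{5} & -9 \\ -9 & - \frac{34}{5} - \frac{2 i}{5} \end{pmatrix}


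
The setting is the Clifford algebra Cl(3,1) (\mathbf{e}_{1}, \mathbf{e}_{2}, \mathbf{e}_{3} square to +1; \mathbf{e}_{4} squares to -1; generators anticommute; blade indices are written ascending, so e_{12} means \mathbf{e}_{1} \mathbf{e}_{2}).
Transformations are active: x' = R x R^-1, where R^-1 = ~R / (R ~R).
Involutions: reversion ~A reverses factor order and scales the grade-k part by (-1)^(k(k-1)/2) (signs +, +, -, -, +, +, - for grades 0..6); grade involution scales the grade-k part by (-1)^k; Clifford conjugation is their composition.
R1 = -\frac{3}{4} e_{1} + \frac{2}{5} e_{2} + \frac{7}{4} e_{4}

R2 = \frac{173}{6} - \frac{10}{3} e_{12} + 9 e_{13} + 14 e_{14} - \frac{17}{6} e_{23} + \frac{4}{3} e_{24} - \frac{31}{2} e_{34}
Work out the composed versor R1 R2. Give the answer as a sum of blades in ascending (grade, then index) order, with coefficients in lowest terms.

Distribute over the terms of R1 (each basis-blade product reordered to ascending indices, repeated generators contracted through their squares):
(-\frac{3}{4} e_{1}) R2 = -\frac{173}{8} e_{1} + \frac{5}{2} e_{2} - \frac{27}{4} e_{3} - \frac{21}{2} e_{4} + \frac{17}{8} e_{123} - e_{124} + \frac{93}{8} e_{134}
(\frac{2}{5} e_{2}) R2 = \frac{4}{3} e_{1} + \frac{173}{15} e_{2} - \frac{17}{15} e_{3} + \frac{8}{15} e_{4} - \frac{18}{5} e_{123} - \frac{28}{5} e_{124} - \frac{31}{5} e_{234}
(\frac{7}{4} e_{4}) R2 = \frac{49}{2} e_{1} + \frac{7}{3} e_{2} - \frac{217}{8} e_{3} + \frac{1211}{24} e_{4} - \frac{35}{6} e_{124} + \frac{63}{4} e_{134} - \frac{119}{24} e_{234}
Summing the partial products and collecting blades:
Answer: \frac{101}{24} e_{1} + \frac{491}{30} e_{2} - \frac{4201}{120} e_{3} + \frac{4859}{120} e_{4} - \frac{59}{40} e_{123} - \frac{373}{30} e_{124} + \frac{219}{8} e_{134} - \frac{1339}{120} e_{234}


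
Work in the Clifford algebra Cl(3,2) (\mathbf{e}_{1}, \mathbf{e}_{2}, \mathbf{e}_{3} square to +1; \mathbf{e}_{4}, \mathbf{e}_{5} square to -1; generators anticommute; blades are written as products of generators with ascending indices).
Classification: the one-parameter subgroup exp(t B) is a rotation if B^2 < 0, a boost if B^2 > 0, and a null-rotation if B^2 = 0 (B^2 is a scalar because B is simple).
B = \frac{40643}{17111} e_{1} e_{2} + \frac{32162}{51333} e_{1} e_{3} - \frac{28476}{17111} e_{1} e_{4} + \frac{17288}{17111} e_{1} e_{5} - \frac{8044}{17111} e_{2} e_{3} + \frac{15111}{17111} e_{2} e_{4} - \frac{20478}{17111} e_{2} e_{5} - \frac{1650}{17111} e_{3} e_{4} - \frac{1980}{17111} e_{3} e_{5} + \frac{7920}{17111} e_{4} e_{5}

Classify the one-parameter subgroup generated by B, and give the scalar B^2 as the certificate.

B^2 term by term: the squares give (\frac{40643}{17111})^2*(e_{1} e_{2})^2 + (\frac{32162}{51333})^2*(e_{1} e_{3})^2 + (-\frac{28476}{17111})^2*(e_{1} e_{4})^2 + (\frac{17288}{17111})^2*(e_{1} e_{5})^2 + (-\frac{8044}{17111})^2*(e_{2} e_{3})^2 + (\frac{15111}{17111})^2*(e_{2} e_{4})^2 + (-\frac{20478}{17111})^2*(e_{2} e_{5})^2 + (-\frac{1650}{17111})^2*(e_{3} e_{4})^2 + (-\frac{1980}{17111})^2*(e_{3} e_{5})^2 + (\frac{7920}{17111})^2*(e_{4} e_{5})^2 = \frac{1651853449}{292786321}*(-1) + \frac{1034394244}{2635076889}*(-1) + \frac{810882576}{292786321}*(+1) + \frac{298874944}{292786321}*(+1) + \frac{64705936}{292786321}*(-1) + \frac{228342321}{292786321}*(+1) + \frac{419348484}{292786321}*(+1) + \frac{2722500}{292786321}*(+1) + \frac{3920400}{292786321}*(+1) + \frac{62726400}{292786321}*(-1) = -\frac{4}{9} (each basis 2-blade squares to minus the product of its generators' squares); cross terms between blades sharing an index anticommute and cancel; the commuting (index-disjoint) pairs give grade-4 terms 2*c*c'*(blade product), which cancel blade by blade — e_{1} e_{2} e_{3} e_{4}: -\frac{134121900}{292786321} - \frac{323999988}{292786321} + \frac{458121888}{292786321} = 0; e_{1} e_{2} e_{3} e_{5}: -\frac{160946280}{292786321} + \frac{439075624}{292786321} - \frac{278129344}{292786321} = 0; e_{1} e_{2} e_{4} e_{5}: \frac{643785120}{292786321} - \frac{1166263056}{292786321} + \frac{522477936}{292786321} = 0; e_{1} e_{3} e_{4} e_{5}: \frac{169815360}{292786321} - \frac{112764960}{292786321} - \frac{57050400}{292786321} = 0; e_{2} e_{3} e_{4} e_{5}: -\frac{127416960}{292786321} + \frac{59839560}{292786321} + \frac{67577400}{292786321} = 0 — confirming B is simple. So B^2 = -\frac{4}{9}.
Answer: rotation, certificate B^2 = -\frac{4}{9}. Certificate logic: -\frac{4}{9} is a conjugation-invariant scalar, so its sign fixes rotation versus boost versus null-rotation outright.


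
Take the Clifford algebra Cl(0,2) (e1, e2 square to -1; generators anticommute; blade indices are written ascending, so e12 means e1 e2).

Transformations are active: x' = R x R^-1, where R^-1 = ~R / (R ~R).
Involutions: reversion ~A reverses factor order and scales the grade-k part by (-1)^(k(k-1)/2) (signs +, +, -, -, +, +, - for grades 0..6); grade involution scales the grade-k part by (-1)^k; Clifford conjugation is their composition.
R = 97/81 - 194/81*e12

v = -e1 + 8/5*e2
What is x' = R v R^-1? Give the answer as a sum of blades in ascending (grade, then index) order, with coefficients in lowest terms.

~R = 97/81 + 194/81*e12, and R ~R = 47045/6561, so R^-1 = ~R / (47045/6561).
R v = 1067/405*e1 + 194/45*e2
Answer: 47/25*e1 - 4/25*e2


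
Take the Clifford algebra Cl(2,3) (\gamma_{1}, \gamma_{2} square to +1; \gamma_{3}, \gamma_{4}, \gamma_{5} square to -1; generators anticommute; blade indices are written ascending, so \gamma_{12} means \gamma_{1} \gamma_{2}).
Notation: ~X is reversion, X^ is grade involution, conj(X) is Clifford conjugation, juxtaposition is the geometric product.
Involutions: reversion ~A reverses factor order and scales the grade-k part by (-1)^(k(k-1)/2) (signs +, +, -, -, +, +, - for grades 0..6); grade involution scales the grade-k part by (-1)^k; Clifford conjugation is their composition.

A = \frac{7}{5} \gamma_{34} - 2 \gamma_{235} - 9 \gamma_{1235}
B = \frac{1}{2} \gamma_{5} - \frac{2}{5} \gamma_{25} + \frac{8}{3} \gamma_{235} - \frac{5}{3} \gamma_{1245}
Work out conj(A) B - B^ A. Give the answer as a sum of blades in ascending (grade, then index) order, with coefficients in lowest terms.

first term: \frac{16}{3} + 24 \gamma_{1} - \frac{4}{5} \gamma_{3} - \frac{18}{5} \gamma_{13} + \gamma_{23} - 15 \gamma_{34} + \frac{9}{2} \gamma_{123} - \frac{10}{3} \gamma_{134} - \frac{56}{15} \gamma_{245} - \frac{7}{10} \gamma_{345} - \frac{7}{3} \gamma_{1235} + \frac{14}{25} \gamma_{2345}
second term: -\frac{16}{3} + 24 \gamma_{1} - \frac{4}{5} \gamma_{3} - \frac{18}{5} \gamma_{13} - \gamma_{23} + 15 \gamma_{34} + \frac{9}{2} \gamma_{123} - \frac{10}{3} \gamma_{134} + \frac{56}{15} \gamma_{245} - \frac{7}{10} \gamma_{345} - \frac{7}{3} \gamma_{1235} - \frac{14}{25} \gamma_{2345}
Answer: \frac{32}{3} + 2 \gamma_{23} - 30 \gamma_{34} - \frac{112}{15} \gamma_{245} + \frac{28}{25} \gamma_{2345}


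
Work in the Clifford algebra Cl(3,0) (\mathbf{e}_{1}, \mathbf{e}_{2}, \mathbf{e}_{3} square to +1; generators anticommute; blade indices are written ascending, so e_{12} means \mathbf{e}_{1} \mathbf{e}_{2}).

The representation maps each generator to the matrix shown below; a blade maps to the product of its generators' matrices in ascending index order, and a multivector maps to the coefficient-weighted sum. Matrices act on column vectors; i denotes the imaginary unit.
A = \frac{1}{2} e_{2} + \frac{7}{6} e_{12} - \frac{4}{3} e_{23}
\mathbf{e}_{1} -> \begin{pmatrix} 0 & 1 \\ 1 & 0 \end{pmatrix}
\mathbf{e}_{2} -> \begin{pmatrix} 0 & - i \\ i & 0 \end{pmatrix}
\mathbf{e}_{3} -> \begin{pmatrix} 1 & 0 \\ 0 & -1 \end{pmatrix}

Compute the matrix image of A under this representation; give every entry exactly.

Bivector images (products of the table entries): rho(e_{12}) = rho(\mathbf{e}_{1})rho(\mathbf{e}_{2}) = \begin{pmatrix} i & 0 \\ 0 & - i \end{pmatrix}; rho(e_{23}) = rho(\mathbf{e}_{2})rho(\mathbf{e}_{3}) = \begin{pmatrix} 0 & i \\ i & 0 \end{pmatrix}.
M = (\frac{1}{2})*rho(e_{2}) + (\frac{7}{6})*rho(e_{12}) + (-\frac{4}{3})*rho(e_{23}), summed entrywise:
Answer: \begin{pmatrix} \frac{7 i}{6} & - \frac{11 i}{6} \\ - \frac{5 i}{6} & - \frac{7 i}{6} \end{pmatrix}
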